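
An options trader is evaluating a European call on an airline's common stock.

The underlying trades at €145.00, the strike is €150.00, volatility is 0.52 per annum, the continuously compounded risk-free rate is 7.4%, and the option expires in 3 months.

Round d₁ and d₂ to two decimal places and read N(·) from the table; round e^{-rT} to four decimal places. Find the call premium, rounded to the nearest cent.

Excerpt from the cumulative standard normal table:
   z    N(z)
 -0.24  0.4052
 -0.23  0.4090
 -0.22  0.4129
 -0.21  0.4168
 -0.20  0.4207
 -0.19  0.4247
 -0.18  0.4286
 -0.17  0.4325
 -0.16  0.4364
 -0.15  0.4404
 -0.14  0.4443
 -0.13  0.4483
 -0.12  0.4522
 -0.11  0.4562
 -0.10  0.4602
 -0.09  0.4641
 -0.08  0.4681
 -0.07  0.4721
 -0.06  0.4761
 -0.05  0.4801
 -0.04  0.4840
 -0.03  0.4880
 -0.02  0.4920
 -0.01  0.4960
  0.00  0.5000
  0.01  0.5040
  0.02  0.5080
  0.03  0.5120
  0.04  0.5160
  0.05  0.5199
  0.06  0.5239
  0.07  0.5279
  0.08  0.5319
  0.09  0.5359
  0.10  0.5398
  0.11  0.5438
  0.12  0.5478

σ√T = 0.52·√0.25 = 0.2600
d₁ = [ln(145/150) + (0.074 + 0.52²/2)·0.25] / 0.2600 = [-0.0339 + 0.0523] / 0.2600 = 0.0708 → 0.07
d₂ = d₁ − σ√T = 0.0708 − 0.2600 = -0.1892 → -0.19
e^(−rT) = e^(−0.074·0.25) = 0.9817
N(d₁) = N(0.07) = 0.5279;  N(d₂) = N(-0.19) = 0.4247
C = 145·0.5279 − 150·0.9817·0.4247 = 76.5455 − 62.5392 = 14.0063

€14.01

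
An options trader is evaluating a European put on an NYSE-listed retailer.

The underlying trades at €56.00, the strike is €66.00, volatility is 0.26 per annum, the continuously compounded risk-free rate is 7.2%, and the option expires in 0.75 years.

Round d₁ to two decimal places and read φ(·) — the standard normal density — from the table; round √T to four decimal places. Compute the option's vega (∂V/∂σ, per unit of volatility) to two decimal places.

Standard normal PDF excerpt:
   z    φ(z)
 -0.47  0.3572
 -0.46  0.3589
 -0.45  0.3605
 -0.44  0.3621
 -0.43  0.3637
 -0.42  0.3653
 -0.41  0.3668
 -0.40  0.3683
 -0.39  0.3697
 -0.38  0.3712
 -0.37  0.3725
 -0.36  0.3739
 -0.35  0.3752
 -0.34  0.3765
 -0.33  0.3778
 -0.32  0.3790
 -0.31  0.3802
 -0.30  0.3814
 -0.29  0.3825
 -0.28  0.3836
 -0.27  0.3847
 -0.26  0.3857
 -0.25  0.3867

σ√T = 0.26 × 0.8660 = 0.2252
d₁ = [ln(56/66) + (0.072 + ½·0.26²)·0.75] / (σ√T) = (-0.1643 + 0.0794) / 0.2252 = -0.3773 → -0.38
√T = √0.75 = 0.8660
φ(d₁) = φ(-0.38) = 0.3712
vega = S·φ(d₁)·√T = 56·0.3712·0.8660 = 18.0017
(The call has the same vega.)

18.00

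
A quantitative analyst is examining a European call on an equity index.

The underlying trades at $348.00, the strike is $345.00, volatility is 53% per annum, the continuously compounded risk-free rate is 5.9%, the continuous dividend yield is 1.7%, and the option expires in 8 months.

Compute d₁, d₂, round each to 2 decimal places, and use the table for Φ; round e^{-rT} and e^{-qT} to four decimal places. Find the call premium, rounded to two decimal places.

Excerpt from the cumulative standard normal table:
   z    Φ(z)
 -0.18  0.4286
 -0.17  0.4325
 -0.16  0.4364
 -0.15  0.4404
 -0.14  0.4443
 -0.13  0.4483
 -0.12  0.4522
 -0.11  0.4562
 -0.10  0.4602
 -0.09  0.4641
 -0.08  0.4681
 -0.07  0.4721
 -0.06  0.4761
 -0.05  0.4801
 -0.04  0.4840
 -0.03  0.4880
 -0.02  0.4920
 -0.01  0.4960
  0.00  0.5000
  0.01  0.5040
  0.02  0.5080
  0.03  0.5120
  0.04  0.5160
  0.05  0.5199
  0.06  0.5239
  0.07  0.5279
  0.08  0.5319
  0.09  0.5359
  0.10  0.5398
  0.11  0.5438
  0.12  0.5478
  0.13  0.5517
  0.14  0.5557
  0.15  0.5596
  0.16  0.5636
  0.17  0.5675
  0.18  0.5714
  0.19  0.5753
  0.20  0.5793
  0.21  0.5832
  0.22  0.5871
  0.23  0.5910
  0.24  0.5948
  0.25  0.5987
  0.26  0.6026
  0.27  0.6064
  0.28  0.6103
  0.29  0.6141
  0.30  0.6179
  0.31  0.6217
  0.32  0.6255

$63.91

T = 0.6667;  σ√T = 0.4327
d₁ = [ln(348/345) + (0.059 − 0.017 + 0.53²/2)·0.6667] / 0.4327 = [0.0087 + 0.1216] / 0.4327 = 0.3011 → 0.30
d₂ = d₁ − σ√T = 0.3011 − 0.4327 = -0.1317 → -0.13
e^(−qT) = e^(−0.017·0.6667) = 0.9887;  e^(−rT) = e^(−0.059·0.6667) = 0.9614
N(d₁) = N(0.30) = 0.6179;  N(d₂) = N(-0.13) = 0.4483
C = 348·0.9887·0.6179 − 345·0.9614·0.4483 = 212.5994 − 148.6935 = 63.9059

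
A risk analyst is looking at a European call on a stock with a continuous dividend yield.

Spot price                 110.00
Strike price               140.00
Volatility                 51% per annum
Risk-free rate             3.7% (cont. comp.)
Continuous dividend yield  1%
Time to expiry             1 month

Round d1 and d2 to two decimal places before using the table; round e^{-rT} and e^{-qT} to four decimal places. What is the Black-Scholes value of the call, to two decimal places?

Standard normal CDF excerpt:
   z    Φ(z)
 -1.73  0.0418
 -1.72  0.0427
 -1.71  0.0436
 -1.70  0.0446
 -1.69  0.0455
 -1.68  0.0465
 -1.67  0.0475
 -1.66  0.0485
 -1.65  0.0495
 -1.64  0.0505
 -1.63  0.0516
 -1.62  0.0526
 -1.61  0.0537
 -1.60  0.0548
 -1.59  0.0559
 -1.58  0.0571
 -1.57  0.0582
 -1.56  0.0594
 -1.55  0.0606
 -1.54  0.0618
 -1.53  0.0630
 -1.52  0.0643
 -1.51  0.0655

σ√T = 0.51·√0.08333 = 0.1472
d₁ = [ln(110/140) + (0.037 − 0.01 + 0.51²/2)·0.08333] / 0.1472 = [-0.2412 + 0.0131] / 0.1472 = -1.5492 → -1.55
d₂ = d₁ − σ√T = -1.5492 − 0.1472 = -1.6964 → -1.70
e^(−qT) = e^(−0.01·0.08333) = 0.9992;  e^(−rT) = e^(−0.037·0.08333) = 0.9969
N(d₁) = N(-1.55) = 0.0606;  N(d₂) = N(-1.70) = 0.0446
C = 110·0.9992·0.0606 − 140·0.9969·0.0446 = 6.6607 − 6.2246 = 0.4360

0.44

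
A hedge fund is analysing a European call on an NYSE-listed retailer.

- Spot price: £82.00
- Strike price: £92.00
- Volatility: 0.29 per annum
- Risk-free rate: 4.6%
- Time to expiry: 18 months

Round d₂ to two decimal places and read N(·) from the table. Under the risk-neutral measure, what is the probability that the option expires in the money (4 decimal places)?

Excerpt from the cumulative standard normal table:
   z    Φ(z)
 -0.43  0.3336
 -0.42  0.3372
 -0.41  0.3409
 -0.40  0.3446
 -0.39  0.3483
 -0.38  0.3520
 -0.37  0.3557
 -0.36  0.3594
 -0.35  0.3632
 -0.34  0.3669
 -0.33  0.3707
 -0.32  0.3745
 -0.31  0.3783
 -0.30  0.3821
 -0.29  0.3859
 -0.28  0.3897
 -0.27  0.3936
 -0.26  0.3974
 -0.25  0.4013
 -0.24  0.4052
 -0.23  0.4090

σ√T = 0.29·√1.5 = 0.3552
d₁ = [ln(82/92) + (0.046 + 0.29²/2)·1.5] / 0.3552 = [-0.1151 + 0.1321] / 0.3552 = 0.0479 which rounds to 0.05
d₂ = d₁ − σ√T = 0.0479 − 0.3552 = -0.3073 which rounds to -0.31
Pr(exercise) under Q = N(d₂) = 0.3783

0.3783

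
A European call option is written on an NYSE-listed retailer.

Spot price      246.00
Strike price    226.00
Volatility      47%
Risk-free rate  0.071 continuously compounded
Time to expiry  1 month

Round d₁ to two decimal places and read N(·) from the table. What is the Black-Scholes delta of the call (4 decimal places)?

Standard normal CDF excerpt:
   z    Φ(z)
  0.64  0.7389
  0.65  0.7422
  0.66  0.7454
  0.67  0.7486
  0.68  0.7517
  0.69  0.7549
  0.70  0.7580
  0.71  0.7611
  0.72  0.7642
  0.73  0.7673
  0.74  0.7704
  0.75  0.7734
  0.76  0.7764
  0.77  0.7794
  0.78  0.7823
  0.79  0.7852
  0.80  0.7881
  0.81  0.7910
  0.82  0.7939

T = 0.08333;  σ√T = 0.1357
d₁ = [ln(246/226) + (0.071 + 0.47²/2)·0.08333] / 0.1357 = [0.0848 + 0.0151] / 0.1357 = 0.7364 ≈ 0.74
N(d₁) = N(0.74) = 0.7704
Δ_call = N(d₁) = 0.7704

0.7704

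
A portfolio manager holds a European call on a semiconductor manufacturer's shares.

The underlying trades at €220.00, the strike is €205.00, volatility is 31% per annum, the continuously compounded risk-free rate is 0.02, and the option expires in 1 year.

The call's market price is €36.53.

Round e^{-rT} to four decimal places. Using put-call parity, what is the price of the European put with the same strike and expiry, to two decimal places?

€17.47

exp(−rT) = exp(−0.02·1) = 0.9802
Put-call parity: C − P = S − K·e^(−rT) = 220 − 205·0.9802 = 220 − 200.9410 = 19.0590
P = C − (C − P) = 36.53 − (19.0590) = 17.4710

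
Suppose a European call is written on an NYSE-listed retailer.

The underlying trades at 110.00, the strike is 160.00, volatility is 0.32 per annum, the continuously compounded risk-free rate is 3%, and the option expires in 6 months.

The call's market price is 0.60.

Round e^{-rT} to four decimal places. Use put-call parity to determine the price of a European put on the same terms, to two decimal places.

48.22

exp(−rT) = exp(−0.03·0.5) = 0.9851
Put-call parity: C − P = S − K·e^(−rT) = 110 − 160·0.9851 = 110 − 157.6160 = -47.6160
P = C − (C − P) = 0.60 − (-47.6160) = 48.2160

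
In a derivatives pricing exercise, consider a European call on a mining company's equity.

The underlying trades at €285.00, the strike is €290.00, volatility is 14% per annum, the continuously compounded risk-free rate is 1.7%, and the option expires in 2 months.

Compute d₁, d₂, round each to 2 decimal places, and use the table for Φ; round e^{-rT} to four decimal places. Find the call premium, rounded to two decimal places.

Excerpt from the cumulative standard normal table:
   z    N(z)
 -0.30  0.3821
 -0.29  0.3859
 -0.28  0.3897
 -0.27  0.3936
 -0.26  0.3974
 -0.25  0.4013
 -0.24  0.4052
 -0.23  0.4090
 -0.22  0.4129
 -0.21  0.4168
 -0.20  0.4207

€3.87

σ√T = 0.14·√0.1667 = 0.0572
ln(S/K) + (r + σ²/2)T = ln(285/290) + (0.017 + 0.14²/2)·0.1667 = -0.0174 + 0.0045 = -0.0129
d₁ = -0.0129 / 0.0572 = -0.2261 ⇒ -0.23
d₂ = d₁ − σ√T = -0.2261 − 0.0572 = -0.2833 ⇒ -0.28
e^(−rT) = e^(−0.017·0.1667) = 0.9972
C = 285·N(-0.23) − 290·0.9972·N(-0.28) = 285·0.4090 − 290·0.9972·0.3897 = 116.5650 − 112.6966 = 3.8684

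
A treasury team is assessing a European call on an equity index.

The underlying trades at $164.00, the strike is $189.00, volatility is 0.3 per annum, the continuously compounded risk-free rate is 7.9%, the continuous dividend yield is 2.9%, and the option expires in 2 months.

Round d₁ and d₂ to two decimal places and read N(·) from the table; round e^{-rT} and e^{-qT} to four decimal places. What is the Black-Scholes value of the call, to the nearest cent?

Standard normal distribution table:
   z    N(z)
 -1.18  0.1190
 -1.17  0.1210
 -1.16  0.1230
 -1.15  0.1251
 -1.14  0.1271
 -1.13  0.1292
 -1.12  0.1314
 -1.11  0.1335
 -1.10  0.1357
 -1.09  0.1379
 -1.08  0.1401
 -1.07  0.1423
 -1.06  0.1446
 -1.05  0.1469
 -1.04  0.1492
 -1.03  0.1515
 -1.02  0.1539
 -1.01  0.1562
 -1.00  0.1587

$1.39

σ√T = 0.3·√0.1667 = 0.1225
d₁ = [ln(164/189) + (0.079 − 0.029 + ½·0.3²)·0.1667] / (σ√T) = (-0.1419 + 0.0158) / 0.1225 = -1.0292 which rounds to -1.03
d₂ = -1.0292 − 0.1225 = -1.1516 which rounds to -1.15
exp(−qT) = exp(−0.029·0.1667) = 0.9952;  exp(−rT) = exp(−0.079·0.1667) = 0.9869
N(d₁) = N(-1.03) = 0.1515;  N(d₂) = N(-1.15) = 0.1251
C = 164·0.9952·0.1515 − 189·0.9869·0.1251 = 24.7267 − 23.3342 = 1.3926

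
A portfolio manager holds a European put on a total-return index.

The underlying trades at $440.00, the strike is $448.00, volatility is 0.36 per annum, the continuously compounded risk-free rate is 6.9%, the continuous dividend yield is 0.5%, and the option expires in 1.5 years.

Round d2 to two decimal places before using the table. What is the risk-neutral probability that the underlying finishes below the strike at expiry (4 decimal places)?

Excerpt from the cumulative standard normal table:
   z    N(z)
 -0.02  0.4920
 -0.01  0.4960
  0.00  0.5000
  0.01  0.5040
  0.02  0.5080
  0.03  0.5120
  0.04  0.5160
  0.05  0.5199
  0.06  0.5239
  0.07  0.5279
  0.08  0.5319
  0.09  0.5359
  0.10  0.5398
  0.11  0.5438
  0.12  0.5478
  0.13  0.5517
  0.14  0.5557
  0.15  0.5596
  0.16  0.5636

0.5160

σ√T = 0.36·√1.5 = 0.4409
ln(S/K) + (r − q + σ²/2)T = ln(440/448) + (0.069 − 0.005 + 0.36²/2)·1.5 = -0.0180 + 0.1932 = 0.1752
d₁ = 0.1752 / 0.4409 = 0.3973 → 0.40
d₂ = d₁ − σ√T = 0.3973 − 0.4409 = -0.0436 → -0.04
Risk-neutral Pr[S_T < K] = N(−d₂) = N(0.04) = 0.5160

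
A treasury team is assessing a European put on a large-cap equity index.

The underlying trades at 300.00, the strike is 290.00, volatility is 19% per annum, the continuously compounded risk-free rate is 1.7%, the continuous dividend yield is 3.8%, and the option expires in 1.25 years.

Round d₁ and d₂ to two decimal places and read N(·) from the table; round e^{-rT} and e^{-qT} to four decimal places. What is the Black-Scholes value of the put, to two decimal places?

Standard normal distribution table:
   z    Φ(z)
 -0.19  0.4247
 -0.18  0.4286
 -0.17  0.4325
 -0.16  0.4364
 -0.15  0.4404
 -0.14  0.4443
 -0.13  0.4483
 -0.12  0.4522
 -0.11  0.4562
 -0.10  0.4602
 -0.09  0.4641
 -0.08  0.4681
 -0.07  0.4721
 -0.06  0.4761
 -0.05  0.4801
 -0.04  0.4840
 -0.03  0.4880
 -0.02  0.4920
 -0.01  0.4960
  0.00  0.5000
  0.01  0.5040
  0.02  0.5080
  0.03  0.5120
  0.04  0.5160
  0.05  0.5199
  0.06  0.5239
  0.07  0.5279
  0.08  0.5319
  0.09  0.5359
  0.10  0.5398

T = 1.25;  σ√T = 0.2124
d₁ = [ln(300/290) + (0.017 − 0.038 + ½·0.19²)·1.25] / (σ√T) = (0.0339 − 0.0037) / 0.2124 = 0.1422 which rounds to 0.14
d₂ = 0.1422 − 0.2124 = -0.0702 which rounds to -0.07
e^(−qT) = e^(−0.038·1.25) = 0.9536;  e^(−rT) = e^(−0.017·1.25) = 0.9790
P = 290·0.9790·N(0.07) − 300·0.9536·N(-0.14) = 290·0.9790·0.5279 − 300·0.9536·0.4443 = 149.8761 − 127.1053 = 22.7707

22.77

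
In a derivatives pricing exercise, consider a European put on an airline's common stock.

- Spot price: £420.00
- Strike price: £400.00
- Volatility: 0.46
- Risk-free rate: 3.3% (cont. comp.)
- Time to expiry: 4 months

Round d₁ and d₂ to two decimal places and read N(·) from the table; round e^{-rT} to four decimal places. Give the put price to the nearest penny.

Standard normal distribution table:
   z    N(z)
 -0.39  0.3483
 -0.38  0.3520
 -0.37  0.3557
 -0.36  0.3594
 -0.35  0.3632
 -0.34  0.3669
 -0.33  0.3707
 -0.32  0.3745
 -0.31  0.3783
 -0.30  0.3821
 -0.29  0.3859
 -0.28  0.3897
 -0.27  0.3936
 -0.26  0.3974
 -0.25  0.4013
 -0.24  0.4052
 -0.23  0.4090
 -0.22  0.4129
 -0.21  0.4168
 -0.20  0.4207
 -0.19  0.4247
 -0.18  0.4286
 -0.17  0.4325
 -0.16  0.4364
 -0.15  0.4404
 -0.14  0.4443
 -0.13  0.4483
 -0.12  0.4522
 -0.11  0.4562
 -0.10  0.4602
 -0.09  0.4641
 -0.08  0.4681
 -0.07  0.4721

£32.67

σ√T = 0.46 × 0.5774 = 0.2656
d₁ = [ln(420/400) + (0.033 + ½·0.46²)·0.3333] / (σ√T) = (0.0488 + 0.0463) / 0.2656 = 0.3579 → 0.36
d₂ = 0.3579 − 0.2656 = 0.0923 → 0.09
e^(−rT) = e^(−0.033·0.3333) = 0.9891
N(−d₂) = N(-0.09) = 0.4641;  N(−d₁) = N(-0.36) = 0.3594
P = 400·0.9891·0.4641 − 420·0.3594 = 183.6165 − 150.9480 = 32.6685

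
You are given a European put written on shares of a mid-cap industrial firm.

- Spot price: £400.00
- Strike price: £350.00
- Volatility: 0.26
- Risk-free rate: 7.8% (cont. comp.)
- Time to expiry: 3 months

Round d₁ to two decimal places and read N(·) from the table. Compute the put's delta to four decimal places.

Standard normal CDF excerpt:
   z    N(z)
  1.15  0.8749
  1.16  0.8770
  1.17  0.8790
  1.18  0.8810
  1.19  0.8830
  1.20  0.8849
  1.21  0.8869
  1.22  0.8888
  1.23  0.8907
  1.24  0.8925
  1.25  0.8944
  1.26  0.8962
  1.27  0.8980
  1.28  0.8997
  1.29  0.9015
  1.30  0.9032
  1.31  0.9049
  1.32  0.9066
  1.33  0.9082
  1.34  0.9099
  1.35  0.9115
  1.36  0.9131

-0.1075

σ√T = 0.26·√0.25 = 0.1300
d₁ = [ln(400/350) + (0.078 + 0.26²/2)·0.25] / 0.1300 = [0.1335 + 0.0280] / 0.1300 = 1.2422 ≈ 1.24
N(d₁) = N(1.24) = 0.8925
Δ_put = N(d₁) − 1 = 0.8925 − 1 = -0.1075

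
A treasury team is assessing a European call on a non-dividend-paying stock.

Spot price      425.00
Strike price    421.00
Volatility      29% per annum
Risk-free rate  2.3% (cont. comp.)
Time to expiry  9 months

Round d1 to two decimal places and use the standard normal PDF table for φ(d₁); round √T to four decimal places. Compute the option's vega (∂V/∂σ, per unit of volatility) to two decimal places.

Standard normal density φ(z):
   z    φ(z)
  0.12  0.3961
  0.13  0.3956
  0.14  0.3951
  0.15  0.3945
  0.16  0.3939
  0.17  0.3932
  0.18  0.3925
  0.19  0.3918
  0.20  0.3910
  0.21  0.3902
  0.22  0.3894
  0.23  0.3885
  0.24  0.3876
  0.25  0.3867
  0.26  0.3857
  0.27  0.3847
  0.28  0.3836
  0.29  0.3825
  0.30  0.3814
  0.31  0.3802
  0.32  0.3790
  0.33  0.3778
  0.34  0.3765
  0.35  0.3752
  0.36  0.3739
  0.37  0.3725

σ√T = 0.29·√0.75 = 0.2511
ln(S/K) + (r + σ²/2)T = ln(425/421) + (0.023 + 0.29²/2)·0.75 = 0.0095 + 0.0488 = 0.0582
d₁ = 0.0582 / 0.2511 = 0.2319 ≈ 0.23
√T = √0.75 = 0.8660
φ(d₁) = φ(0.23) = 0.3885
vega = S·φ(d₁)·√T = 425·0.3885·0.8660 = 142.9874

142.99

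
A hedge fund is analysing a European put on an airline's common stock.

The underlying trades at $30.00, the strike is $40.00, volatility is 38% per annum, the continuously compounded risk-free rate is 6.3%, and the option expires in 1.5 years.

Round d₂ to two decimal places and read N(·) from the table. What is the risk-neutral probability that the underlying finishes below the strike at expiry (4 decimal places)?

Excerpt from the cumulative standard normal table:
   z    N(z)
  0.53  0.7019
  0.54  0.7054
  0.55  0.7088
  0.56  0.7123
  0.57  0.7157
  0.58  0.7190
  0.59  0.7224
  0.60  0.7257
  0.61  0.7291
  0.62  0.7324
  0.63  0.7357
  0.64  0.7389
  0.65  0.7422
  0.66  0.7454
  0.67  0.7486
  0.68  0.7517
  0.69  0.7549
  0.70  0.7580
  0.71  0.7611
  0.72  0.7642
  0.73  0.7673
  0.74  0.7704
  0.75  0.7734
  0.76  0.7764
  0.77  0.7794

σ√T = 0.38 × 1.2247 = 0.4654
d₁ = [ln(30/40) + (0.063 + 0.38²/2)·1.5] / 0.4654 = [-0.2877 + 0.2028] / 0.4654 = -0.1824 which rounds to -0.18
d₂ = d₁ − σ√T = -0.1824 − 0.4654 = -0.6478 which rounds to -0.65
Risk-neutral Pr[S_T < K] = N(−d₂) = N(0.65) = 0.7422

0.7422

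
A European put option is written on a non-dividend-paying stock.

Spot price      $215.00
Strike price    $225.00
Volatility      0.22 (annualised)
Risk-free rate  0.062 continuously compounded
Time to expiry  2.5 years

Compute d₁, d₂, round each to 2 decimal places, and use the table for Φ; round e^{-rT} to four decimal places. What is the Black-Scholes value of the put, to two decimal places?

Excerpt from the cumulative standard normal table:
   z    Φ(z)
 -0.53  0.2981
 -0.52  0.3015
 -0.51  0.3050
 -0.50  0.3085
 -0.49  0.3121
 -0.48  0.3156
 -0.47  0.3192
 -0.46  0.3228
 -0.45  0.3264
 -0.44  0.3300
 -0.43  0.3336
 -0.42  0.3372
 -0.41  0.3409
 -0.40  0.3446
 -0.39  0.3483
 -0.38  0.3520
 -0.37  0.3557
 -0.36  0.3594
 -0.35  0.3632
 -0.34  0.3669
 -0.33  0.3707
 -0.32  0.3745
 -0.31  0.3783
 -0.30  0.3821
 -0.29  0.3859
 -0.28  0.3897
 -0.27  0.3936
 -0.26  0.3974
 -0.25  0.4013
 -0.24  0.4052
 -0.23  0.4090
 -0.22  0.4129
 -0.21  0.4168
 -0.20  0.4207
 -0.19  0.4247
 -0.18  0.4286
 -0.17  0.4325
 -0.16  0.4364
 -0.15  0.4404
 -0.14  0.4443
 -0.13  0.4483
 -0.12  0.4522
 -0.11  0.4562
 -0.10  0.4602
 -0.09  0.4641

σ√T = 0.22 × 1.5811 = 0.3479
d₁ = [ln(215/225) + (0.062 + 0.22²/2)·2.5] / 0.3479 = [-0.0455 + 0.2155] / 0.3479 = 0.4888 ⇒ 0.49
d₂ = d₁ − σ√T = 0.4888 − 0.3479 = 0.1410 ⇒ 0.14
exp(−rT) = exp(−0.062·2.5) = 0.8564
N(−d₂) = N(-0.14) = 0.4443;  N(−d₁) = N(-0.49) = 0.3121
P = 225·0.8564·0.4443 − 215·0.3121 = 85.6122 − 67.1015 = 18.5107

$18.51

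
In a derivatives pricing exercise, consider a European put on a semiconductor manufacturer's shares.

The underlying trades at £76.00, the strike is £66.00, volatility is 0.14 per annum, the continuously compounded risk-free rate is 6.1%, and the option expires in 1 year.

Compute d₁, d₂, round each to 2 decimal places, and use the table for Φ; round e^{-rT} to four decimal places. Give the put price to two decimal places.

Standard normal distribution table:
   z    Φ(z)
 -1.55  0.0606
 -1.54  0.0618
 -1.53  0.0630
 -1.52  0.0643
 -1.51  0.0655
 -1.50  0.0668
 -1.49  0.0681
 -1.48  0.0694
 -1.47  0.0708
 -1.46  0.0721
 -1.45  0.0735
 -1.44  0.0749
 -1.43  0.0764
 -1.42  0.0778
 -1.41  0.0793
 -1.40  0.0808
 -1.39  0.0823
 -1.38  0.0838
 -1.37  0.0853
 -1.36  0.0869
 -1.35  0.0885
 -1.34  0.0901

σ√T = 0.14 × 1.0000 = 0.1400
ln(S/K) + (r + σ²/2)T = ln(76/66) + (0.061 + 0.14²/2)·1 = 0.1411 + 0.0708 = 0.2119
d₁ = 0.2119 / 0.1400 = 1.5134 → 1.51
d₂ = d₁ − σ√T = 1.5134 − 0.1400 = 1.3734 → 1.37
exp(−rT) = exp(−0.061·1) = 0.9408
P = 66·0.9408·N(-1.37) − 76·N(-1.51) = 66·0.9408·0.0853 − 76·0.0655 = 5.2965 − 4.9780 = 0.3185

£0.32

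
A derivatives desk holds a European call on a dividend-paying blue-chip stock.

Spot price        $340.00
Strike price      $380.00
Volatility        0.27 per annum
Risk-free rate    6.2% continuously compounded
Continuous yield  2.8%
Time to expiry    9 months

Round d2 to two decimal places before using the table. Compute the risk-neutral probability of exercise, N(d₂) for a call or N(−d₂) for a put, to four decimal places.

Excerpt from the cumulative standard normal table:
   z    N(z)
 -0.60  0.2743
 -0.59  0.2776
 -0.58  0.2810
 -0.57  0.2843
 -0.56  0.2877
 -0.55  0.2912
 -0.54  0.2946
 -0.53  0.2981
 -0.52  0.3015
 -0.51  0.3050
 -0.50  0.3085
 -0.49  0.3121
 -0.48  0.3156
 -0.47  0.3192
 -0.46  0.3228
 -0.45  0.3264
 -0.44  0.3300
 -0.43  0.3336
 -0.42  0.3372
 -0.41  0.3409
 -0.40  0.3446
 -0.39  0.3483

0.3156

σ√T = 0.27 × 0.8660 = 0.2338
d₁ = [ln(340/380) + (0.062 − 0.028 + ½·0.27²)·0.75] / (σ√T) = (-0.1112 + 0.0528) / 0.2338 = -0.2497 ≈ -0.25
d₂ = -0.2497 − 0.2338 = -0.4835 ≈ -0.48
Pr(exercise) under Q = N(d₂) = 0.3156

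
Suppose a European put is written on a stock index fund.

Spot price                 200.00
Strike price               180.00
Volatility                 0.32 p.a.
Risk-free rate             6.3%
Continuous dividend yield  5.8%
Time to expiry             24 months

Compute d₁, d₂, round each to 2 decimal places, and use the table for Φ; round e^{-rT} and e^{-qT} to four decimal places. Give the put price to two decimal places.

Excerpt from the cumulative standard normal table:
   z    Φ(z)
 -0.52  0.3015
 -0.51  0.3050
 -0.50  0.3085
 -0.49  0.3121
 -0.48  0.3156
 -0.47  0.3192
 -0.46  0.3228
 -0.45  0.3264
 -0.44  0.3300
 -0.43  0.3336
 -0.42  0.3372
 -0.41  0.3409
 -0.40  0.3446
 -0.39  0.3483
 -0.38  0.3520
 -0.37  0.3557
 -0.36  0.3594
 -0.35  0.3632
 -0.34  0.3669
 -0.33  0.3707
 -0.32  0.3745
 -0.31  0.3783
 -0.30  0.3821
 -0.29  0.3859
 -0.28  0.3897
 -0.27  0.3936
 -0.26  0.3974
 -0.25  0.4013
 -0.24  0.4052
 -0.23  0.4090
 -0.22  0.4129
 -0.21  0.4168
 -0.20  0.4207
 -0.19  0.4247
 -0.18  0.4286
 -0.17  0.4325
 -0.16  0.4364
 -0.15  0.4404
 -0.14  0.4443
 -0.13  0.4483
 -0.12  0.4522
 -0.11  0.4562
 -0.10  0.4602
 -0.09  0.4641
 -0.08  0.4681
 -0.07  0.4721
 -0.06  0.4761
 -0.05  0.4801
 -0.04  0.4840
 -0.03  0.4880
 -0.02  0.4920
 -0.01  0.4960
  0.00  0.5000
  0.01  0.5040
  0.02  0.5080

21.23

T = 2;  σ√T = 0.4525
d₁ = [ln(200/180) + (0.063 − 0.058 + 0.32²/2)·2] / 0.4525 = [0.1054 + 0.1124] / 0.4525 = 0.4812 → 0.48
d₂ = d₁ − σ√T = 0.4812 − 0.4525 = 0.0286 → 0.03
exp(−qT) = exp(−0.058·2) = 0.8905;  exp(−rT) = exp(−0.063·2) = 0.8816
N(−d₂) = N(-0.03) = 0.4880;  N(−d₁) = N(-0.48) = 0.3156
P = 180·0.8816·0.4880 − 200·0.8905·0.3156 = 77.4397 − 56.2084 = 21.2314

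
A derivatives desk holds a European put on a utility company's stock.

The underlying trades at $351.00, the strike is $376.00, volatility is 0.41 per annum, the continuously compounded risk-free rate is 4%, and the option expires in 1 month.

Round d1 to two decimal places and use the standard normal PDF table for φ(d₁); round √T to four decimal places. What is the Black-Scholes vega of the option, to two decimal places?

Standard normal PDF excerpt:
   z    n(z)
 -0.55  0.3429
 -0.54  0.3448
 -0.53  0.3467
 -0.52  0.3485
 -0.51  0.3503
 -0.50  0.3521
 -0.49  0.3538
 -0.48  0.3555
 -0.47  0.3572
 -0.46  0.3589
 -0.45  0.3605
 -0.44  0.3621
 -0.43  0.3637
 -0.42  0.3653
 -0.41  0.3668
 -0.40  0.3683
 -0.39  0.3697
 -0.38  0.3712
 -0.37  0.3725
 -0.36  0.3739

σ√T = 0.41·√0.08333 = 0.1184
d₁ = [ln(351/376) + (0.04 + ½·0.41²)·0.08333] / (σ√T) = (-0.0688 + 0.0103) / 0.1184 = -0.4940 which rounds to -0.49
√T = √0.08333 = 0.2887
φ(d₁) = φ(-0.49) = 0.3538
vega = S·φ(d₁)·√T = 351·0.3538·0.2887 = 35.8519
(Call and put vega coincide under Black-Scholes.)

35.85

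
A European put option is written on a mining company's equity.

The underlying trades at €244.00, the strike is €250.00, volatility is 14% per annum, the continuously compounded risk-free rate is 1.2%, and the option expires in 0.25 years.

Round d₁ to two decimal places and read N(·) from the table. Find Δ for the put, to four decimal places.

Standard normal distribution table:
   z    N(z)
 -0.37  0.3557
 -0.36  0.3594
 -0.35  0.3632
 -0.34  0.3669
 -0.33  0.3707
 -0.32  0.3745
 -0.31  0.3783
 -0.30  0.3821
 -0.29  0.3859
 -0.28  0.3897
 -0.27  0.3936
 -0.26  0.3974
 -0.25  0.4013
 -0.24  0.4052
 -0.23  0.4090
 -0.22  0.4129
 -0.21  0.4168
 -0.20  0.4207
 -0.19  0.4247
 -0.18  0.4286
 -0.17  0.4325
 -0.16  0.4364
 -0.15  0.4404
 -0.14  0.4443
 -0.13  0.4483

-0.6064

σ√T = 0.14·√0.25 = 0.0700
d₁ = [ln(244/250) + (0.012 + 0.14²/2)·0.25] / 0.0700 = [-0.0243 + 0.0054] / 0.0700 = -0.2692 ⇒ -0.27
N(d₁) = N(-0.27) = 0.3936
Δ_put = N(d₁) − 1 = 0.3936 − 1 = -0.6064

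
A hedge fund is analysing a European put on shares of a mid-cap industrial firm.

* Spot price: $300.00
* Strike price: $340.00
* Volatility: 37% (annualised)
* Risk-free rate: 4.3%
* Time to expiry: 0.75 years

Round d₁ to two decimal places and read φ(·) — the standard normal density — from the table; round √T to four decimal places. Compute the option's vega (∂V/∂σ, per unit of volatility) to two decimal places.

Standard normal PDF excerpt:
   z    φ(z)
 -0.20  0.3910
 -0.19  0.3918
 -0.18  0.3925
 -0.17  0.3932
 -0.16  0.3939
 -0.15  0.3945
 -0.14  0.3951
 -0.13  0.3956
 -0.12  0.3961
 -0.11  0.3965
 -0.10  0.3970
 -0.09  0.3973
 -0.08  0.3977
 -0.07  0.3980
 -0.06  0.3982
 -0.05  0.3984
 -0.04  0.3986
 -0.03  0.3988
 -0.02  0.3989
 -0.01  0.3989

σ√T = 0.37·√0.75 = 0.3204
ln(S/K) + (r + σ²/2)T = ln(300/340) + (0.043 + 0.37²/2)·0.75 = -0.1252 + 0.0836 = -0.0416
d₁ = -0.0416 / 0.3204 = -0.1297 which rounds to -0.13
√T = √0.75 = 0.8660
φ(d₁) = φ(-0.13) = 0.3956
vega = S·φ(d₁)·√T = 300·0.3956·0.8660 = 102.7769

102.78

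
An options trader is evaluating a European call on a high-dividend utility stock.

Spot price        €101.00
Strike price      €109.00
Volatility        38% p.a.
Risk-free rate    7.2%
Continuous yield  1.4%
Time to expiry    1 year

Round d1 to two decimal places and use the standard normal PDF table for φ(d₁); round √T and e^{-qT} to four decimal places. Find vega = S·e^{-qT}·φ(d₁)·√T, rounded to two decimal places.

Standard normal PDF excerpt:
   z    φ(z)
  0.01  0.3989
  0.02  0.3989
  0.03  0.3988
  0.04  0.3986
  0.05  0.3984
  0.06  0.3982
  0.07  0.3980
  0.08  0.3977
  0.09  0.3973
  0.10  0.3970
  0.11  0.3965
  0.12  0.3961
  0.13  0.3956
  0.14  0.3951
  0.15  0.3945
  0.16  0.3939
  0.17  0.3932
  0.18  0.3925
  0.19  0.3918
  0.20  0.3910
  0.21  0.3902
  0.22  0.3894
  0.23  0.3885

39.35

T = 1;  σ√T = 0.3800
d₁ = [ln(101/109) + (0.072 − 0.014 + 0.38²/2)·1] / 0.3800 = [-0.0762 + 0.1302] / 0.3800 = 0.1420 which rounds to 0.14
√T = √1 = 1.0000
φ(d₁) = φ(0.14) = 0.3951
exp(−qT) = exp(−0.014·1) = 0.9861
vega = S·exp(−qT)·φ(d₁)·√T = 101·0.9861·0.3951·1.0000 = 39.3504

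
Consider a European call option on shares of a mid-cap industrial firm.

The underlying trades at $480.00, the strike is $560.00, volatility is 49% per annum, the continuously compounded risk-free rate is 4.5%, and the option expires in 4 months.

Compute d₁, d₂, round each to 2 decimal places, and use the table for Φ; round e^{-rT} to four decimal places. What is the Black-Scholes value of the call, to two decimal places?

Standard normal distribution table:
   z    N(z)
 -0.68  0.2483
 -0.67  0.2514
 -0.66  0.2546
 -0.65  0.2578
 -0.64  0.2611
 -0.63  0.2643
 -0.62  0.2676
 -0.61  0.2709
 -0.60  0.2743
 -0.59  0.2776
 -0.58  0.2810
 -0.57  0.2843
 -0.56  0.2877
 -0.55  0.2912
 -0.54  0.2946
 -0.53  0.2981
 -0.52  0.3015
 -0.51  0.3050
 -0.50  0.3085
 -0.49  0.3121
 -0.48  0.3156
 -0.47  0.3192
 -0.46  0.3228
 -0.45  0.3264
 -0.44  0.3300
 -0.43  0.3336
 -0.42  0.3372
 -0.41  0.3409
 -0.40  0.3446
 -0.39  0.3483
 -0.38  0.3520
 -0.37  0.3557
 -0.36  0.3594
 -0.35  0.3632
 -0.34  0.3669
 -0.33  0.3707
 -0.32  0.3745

σ√T = 0.49·√0.3333 = 0.2829
d₁ = [ln(480/560) + (0.045 + 0.49²/2)·0.3333] / 0.2829 = [-0.1542 + 0.0550] / 0.2829 = -0.3504 ⇒ -0.35
d₂ = d₁ − σ√T = -0.3504 − 0.2829 = -0.6333 ⇒ -0.63
exp(−rT) = exp(−0.045·0.3333) = 0.9851
C = 480·N(-0.35) − 560·0.9851·N(-0.63) = 480·0.3632 − 560·0.9851·0.2643 = 174.3360 − 145.8027 = 28.5333

$28.53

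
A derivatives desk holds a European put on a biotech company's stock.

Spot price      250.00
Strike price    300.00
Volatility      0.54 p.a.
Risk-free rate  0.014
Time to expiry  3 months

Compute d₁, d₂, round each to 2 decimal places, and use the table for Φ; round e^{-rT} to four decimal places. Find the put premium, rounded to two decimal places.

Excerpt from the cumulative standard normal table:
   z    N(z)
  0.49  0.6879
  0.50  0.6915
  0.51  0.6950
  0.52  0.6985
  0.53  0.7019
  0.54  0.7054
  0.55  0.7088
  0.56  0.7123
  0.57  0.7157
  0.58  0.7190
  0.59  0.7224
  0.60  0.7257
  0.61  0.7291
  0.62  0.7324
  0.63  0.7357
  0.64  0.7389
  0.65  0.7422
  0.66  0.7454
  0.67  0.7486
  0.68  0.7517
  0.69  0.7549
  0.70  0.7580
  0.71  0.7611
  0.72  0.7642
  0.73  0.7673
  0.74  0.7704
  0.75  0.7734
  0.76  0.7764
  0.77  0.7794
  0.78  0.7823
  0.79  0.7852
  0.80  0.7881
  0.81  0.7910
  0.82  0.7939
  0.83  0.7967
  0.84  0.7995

60.13

σ√T = 0.54·√0.25 = 0.2700
d₁ = [ln(250/300) + (0.014 + 0.54²/2)·0.25] / 0.2700 = [-0.1823 + 0.0400] / 0.2700 = -0.5273 ≈ -0.53
d₂ = d₁ − σ√T = -0.5273 − 0.2700 = -0.7973 ≈ -0.80
exp(−rT) = exp(−0.014·0.25) = 0.9965
P = 300·0.9965·N(0.80) − 250·N(0.53) = 300·0.9965·0.7881 − 250·0.7019 = 235.6025 − 175.4750 = 60.1275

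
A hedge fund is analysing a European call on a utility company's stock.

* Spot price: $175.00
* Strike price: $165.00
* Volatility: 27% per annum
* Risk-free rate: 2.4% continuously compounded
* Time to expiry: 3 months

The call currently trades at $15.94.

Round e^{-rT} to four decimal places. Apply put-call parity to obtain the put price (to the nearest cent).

$4.95

exp(−rT) = exp(−0.024·0.25) = 0.9940
Put-call parity: C − P = S − K·e^(−rT) = 175 − 165·0.9940 = 175 − 164.0100 = 10.9900
P = C − (C − P) = 15.94 − (10.9900) = 4.9500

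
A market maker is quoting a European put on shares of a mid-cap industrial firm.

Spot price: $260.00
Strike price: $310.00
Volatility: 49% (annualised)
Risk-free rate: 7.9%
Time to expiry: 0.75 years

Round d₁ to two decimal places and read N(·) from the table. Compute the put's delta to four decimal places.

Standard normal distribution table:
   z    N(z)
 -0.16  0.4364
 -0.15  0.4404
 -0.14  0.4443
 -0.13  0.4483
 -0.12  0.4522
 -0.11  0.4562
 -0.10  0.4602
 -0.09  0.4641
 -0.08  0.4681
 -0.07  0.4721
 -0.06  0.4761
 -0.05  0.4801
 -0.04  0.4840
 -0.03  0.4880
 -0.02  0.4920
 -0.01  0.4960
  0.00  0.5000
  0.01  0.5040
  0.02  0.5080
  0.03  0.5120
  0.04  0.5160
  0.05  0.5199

T = 0.75;  σ√T = 0.4244
d₁ = [ln(260/310) + (0.079 + ½·0.49²)·0.75] / (σ√T) = (-0.1759 + 0.1493) / 0.4244 = -0.0627 ≈ -0.06
N(d₁) = N(-0.06) = 0.4761
Δ_put = N(d₁) − 1 = 0.4761 − 1 = -0.5239

-0.5239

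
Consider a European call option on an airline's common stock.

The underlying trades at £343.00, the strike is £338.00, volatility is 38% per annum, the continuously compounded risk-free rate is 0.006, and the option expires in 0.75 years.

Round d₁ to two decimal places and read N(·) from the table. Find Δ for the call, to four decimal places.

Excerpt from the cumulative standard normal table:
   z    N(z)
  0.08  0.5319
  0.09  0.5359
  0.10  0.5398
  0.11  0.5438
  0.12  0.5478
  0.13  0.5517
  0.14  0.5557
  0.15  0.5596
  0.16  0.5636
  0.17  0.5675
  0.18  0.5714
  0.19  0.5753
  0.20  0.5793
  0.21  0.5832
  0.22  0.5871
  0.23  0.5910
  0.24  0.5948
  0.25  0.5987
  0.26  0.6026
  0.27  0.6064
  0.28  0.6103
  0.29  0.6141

σ√T = 0.38·√0.75 = 0.3291
d₁ = [ln(343/338) + (0.006 + 0.38²/2)·0.75] / 0.3291 = [0.0147 + 0.0587] / 0.3291 = 0.2228 ≈ 0.22
N(d₁) = N(0.22) = 0.5871
Δ_call = N(d₁) = 0.5871

0.5871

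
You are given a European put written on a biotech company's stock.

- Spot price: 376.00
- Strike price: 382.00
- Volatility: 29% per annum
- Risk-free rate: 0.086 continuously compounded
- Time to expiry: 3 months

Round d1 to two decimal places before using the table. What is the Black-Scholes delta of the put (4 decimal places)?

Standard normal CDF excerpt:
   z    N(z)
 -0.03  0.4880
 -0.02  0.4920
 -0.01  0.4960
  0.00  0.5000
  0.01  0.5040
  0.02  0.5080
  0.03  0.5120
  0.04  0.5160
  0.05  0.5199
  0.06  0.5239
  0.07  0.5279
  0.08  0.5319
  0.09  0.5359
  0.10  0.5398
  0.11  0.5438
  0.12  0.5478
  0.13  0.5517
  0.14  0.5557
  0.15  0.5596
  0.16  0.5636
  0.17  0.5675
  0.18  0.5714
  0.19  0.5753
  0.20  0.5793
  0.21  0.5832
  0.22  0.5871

-0.4562

σ√T = 0.29 × 0.5000 = 0.1450
d₁ = [ln(376/382) + (0.086 + 0.29²/2)·0.25] / 0.1450 = [-0.0158 + 0.0320] / 0.1450 = 0.1116 ⇒ 0.11
N(d₁) = N(0.11) = 0.5438
Δ_put = N(d₁) − 1 = 0.5438 − 1 = -0.4562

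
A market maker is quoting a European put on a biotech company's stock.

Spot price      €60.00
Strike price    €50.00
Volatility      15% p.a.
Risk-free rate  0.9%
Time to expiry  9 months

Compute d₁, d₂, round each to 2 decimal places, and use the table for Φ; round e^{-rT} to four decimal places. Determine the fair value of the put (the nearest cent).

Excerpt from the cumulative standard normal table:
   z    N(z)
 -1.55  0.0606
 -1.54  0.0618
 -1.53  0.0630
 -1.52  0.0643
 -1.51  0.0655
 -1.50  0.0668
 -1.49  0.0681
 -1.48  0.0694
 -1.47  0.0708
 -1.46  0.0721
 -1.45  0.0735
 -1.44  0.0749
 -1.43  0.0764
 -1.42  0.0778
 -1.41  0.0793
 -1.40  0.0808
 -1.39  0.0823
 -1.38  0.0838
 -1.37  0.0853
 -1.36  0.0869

€0.23

T = 0.75;  σ√T = 0.1299
d₁ = [ln(60/50) + (0.009 + 0.15²/2)·0.75] / 0.1299 = [0.1823 + 0.0152] / 0.1299 = 1.5204 which rounds to 1.52
d₂ = d₁ − σ√T = 1.5204 − 0.1299 = 1.3905 which rounds to 1.39
exp(−rT) = exp(−0.009·0.75) = 0.9933
N(−d₂) = N(-1.39) = 0.0823;  N(−d₁) = N(-1.52) = 0.0643
P = 50·0.9933·0.0823 − 60·0.0643 = 4.0874 − 3.8580 = 0.2294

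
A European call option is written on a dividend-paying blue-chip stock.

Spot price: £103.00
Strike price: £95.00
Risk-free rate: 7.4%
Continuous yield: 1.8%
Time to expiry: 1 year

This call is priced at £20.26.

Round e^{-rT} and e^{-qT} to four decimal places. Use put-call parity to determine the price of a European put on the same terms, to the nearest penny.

£7.32

e^(−qT) = e^(−0.018·1) = 0.9822;  e^(−rT) = e^(−0.074·1) = 0.9287
Put-call parity: C − P = S·e^(−qT) − K·e^(−rT) = 103·0.9822 − 95·0.9287 = 101.1666 − 88.2265 = 12.9401
P = C − (C − P) = 20.26 − (12.9401) = 7.3199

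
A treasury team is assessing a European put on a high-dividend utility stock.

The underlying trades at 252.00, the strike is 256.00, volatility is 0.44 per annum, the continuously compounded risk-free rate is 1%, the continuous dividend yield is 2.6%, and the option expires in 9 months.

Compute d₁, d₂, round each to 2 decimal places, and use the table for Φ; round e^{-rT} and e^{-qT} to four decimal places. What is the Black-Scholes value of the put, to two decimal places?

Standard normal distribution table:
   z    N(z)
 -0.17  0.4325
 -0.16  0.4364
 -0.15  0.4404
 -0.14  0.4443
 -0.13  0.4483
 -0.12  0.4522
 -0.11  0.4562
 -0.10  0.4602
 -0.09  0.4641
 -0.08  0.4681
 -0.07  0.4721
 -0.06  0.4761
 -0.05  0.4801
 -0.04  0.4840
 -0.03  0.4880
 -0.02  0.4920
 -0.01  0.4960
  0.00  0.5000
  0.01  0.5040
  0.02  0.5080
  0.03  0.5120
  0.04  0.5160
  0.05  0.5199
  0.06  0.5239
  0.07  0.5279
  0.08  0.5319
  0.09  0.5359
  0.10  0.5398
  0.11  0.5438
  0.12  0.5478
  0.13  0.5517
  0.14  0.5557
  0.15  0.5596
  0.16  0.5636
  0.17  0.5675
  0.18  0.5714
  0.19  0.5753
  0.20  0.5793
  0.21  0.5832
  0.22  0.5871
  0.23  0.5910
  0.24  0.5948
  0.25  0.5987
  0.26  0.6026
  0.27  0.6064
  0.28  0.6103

T = 0.75;  σ√T = 0.3811
d₁ = [ln(252/256) + (0.01 − 0.026 + 0.44²/2)·0.75] / 0.3811 = [-0.0157 + 0.0606] / 0.3811 = 0.1177 which rounds to 0.12
d₂ = d₁ − σ√T = 0.1177 − 0.3811 = -0.2633 which rounds to -0.26
exp(−qT) = exp(−0.026·0.75) = 0.9807;  exp(−rT) = exp(−0.01·0.75) = 0.9925
N(−d₂) = N(0.26) = 0.6026;  N(−d₁) = N(-0.12) = 0.4522
P = 256·0.9925·0.6026 − 252·0.9807·0.4522 = 153.1086 − 111.7551 = 41.3535

41.35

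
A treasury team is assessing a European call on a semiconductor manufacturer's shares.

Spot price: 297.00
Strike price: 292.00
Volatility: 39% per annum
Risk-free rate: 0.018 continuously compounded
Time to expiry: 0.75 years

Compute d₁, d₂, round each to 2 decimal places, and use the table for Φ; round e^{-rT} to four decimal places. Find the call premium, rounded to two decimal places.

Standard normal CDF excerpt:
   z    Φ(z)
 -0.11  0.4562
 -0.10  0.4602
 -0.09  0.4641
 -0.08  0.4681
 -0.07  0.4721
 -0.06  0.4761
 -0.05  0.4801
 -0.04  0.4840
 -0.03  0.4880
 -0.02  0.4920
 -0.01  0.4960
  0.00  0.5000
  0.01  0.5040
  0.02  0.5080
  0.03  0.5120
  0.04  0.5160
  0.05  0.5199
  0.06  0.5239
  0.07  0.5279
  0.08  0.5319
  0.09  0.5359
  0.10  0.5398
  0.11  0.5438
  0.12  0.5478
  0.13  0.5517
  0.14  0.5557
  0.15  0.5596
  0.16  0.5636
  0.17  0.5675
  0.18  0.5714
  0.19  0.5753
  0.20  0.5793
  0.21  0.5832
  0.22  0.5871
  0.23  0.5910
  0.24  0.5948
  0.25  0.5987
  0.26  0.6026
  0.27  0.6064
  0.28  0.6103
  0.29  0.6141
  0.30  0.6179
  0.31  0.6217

σ√T = 0.39·√0.75 = 0.3377
d₁ = [ln(297/292) + (0.018 + 0.39²/2)·0.75] / 0.3377 = [0.0170 + 0.0705] / 0.3377 = 0.2591 ≈ 0.26
d₂ = d₁ − σ√T = 0.2591 − 0.3377 = -0.0786 ≈ -0.08
e^(−rT) = e^(−0.018·0.75) = 0.9866
C = 297·N(0.26) − 292·0.9866·N(-0.08) = 297·0.6026 − 292·0.9866·0.4681 = 178.9722 − 134.8536 = 44.1186

44.12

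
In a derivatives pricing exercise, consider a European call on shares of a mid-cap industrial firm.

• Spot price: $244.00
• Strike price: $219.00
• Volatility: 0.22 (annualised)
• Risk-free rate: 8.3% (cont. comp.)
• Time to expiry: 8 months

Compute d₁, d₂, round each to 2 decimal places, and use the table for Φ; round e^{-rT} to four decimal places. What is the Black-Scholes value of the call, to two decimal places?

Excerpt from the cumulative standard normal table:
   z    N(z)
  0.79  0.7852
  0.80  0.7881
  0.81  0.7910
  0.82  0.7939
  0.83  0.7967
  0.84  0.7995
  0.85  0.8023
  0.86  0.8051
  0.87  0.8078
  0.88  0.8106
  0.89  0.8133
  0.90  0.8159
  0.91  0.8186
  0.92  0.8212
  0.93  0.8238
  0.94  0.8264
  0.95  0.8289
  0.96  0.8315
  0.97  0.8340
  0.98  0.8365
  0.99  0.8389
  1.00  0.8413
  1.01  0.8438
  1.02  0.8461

$40.77

σ√T = 0.22 × 0.8165 = 0.1796
d₁ = [ln(244/219) + (0.083 + 0.22²/2)·0.6667] / 0.1796 = [0.1081 + 0.0715] / 0.1796 = 0.9996 ≈ 1.00
d₂ = d₁ − σ√T = 0.9996 − 0.1796 = 0.8200 ≈ 0.82
e^(−rT) = e^(−0.083·0.6667) = 0.9462
C = 244·N(1.00) − 219·0.9462·N(0.82) = 244·0.8413 − 219·0.9462·0.7939 = 205.2772 − 164.5102 = 40.7670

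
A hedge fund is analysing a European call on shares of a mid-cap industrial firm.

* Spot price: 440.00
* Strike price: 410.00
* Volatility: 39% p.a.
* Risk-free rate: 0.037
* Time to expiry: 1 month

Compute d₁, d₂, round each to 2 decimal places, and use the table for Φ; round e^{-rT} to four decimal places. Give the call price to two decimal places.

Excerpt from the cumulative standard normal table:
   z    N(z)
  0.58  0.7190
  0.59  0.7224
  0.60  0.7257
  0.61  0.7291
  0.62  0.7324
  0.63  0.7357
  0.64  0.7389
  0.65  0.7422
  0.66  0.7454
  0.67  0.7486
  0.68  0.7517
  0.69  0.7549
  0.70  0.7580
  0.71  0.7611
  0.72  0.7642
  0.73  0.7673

T = 0.08333;  σ√T = 0.1126
ln(S/K) + (r + σ²/2)T = ln(440/410) + (0.037 + 0.39²/2)·0.08333 = 0.0706 + 0.0094 = 0.0800
d₁ = 0.0800 / 0.1126 = 0.7109 ⇒ 0.71
d₂ = d₁ − σ√T = 0.7109 − 0.1126 = 0.5983 ⇒ 0.60
exp(−rT) = exp(−0.037·0.08333) = 0.9969
N(d₁) = N(0.71) = 0.7611;  N(d₂) = N(0.60) = 0.7257
C = 440·0.7611 − 410·0.9969·0.7257 = 334.8840 − 296.6146 = 38.2694

38.27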